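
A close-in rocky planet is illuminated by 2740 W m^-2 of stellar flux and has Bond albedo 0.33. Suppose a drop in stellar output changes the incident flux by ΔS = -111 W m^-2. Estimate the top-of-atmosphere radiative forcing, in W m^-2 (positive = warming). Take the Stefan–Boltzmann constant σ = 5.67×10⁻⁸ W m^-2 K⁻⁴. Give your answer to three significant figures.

TOA radiative forcing: ΔF = (1−α)ΔS/4 = 0.67·(-111)/4 = -18.59 W m^-2.

-18.6 W m^-2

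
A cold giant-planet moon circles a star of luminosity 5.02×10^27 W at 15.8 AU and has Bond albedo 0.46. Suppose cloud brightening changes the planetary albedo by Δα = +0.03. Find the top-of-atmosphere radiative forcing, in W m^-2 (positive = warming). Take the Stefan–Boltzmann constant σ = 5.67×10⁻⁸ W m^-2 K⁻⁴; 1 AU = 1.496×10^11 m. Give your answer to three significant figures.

-0.536 W m^-2

d = 15.8 × 1.496×10^11 m = 2.364×10^12 m.
Spreading L over a sphere of radius d: S = 5.02×10^27/(4π·2.36×10^12²) = 71.50 W m^-2.
ΔF = −(S/4)Δα = −(71.50/4)×(+0.03) = -0.5363 W m^-2.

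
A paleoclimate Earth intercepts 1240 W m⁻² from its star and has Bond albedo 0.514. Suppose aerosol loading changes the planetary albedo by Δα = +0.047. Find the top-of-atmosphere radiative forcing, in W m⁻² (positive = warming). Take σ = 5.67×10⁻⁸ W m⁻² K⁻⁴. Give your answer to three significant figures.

ΔF = −(S/4)Δα = −(1240/4)×(+0.047) = -14.57 W m⁻².

-14.6 W m⁻²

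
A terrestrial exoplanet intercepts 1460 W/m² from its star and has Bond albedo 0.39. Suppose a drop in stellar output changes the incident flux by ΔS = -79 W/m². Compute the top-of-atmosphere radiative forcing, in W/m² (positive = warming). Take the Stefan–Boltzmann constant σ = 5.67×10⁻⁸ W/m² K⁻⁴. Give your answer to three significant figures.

TOA radiative forcing: ΔF = (1−α)ΔS/4 = 0.61·(-79)/4 = -12.05 W/m².

-12.0 W/m²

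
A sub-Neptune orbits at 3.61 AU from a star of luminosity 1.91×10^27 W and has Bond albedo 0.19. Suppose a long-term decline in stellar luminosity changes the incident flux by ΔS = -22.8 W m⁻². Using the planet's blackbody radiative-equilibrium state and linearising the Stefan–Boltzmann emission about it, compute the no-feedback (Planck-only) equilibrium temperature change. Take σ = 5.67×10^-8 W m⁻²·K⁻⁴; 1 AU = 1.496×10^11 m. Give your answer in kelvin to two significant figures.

Orbital distance: d = 3.61 AU = 5.401×10^11 m.
Flux at the orbit: S = L/(4πd²) = 1.91×10^27/(4π·(5.40×10^11)²) = 521.1 W m⁻².
The baseline emission temperature is T_e = 207.7 K.
TOA radiative forcing: ΔF = (1−α)ΔS/4 = 0.81·(-22.8)/4 = -4.617 W m⁻².
The Planck feedback parameter is 4σT_e³ = 2.032 W m⁻²/K.
ΔT₀ = ΔF/λ_P = -4.617/2.032 = -2.27 K.

-2.3 K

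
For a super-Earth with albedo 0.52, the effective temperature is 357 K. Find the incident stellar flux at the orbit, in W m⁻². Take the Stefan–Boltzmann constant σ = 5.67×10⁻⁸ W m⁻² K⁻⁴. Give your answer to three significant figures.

7670 W m⁻²

From S(1−α)/4 = σT⁴: S = 4σT⁴/(1−α).
The emitted flux is σT⁴ = 921.0 W m⁻².
S = 4·921.0/0.48 = 7675 W m⁻².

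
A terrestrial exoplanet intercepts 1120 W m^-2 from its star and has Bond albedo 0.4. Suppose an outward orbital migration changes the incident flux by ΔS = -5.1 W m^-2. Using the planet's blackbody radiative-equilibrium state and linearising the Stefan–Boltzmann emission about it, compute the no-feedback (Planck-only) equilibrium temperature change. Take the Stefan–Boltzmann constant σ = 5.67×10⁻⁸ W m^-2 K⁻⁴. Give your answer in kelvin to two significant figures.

The baseline emission temperature is T_e = 233.3 K.
ΔF = Δ[S(1−α)]/4 = (1−0.4)·-5.1/4 = -0.7650 W m^-2.
Linearising σT⁴ gives d(σT⁴)/dT = 4σT_e³ = 2.880 W m^-2 per K.
So ΔT₀ = -0.7650/2.880 = -0.266 K.

-0.27 K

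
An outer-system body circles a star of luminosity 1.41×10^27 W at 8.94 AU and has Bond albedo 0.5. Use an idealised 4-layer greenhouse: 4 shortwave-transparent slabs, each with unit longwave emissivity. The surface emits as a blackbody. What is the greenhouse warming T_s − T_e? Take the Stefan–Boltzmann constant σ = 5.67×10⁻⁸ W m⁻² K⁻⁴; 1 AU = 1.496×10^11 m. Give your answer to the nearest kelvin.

54 kelvin

Orbital distance: d = 8.94 AU = 1.337×10^12 m.
S = L/(4πd²) = 62.73 W m⁻².
OLR = S(1−α)/4 = 7.841 W m⁻²; the top layer radiates at T_e = 108.4 K.
Surface: T_s = (5)^¼·T_e = 162.2 K.
So the greenhouse effect raises the surface by 162.2 − 108.4 = 53.72 K.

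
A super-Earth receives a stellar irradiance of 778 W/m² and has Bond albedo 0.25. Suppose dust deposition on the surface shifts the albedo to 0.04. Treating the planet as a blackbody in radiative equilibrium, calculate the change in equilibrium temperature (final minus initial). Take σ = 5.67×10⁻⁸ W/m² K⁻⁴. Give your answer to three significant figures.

Before: T₁ = [778.0·0.75/(4σ)]^(1/4) = 225.2 K.
With α = 0.04, T₂ = 239.6 K.
Change: 239.6 − 225.2 = 14.34 K.

14.3 K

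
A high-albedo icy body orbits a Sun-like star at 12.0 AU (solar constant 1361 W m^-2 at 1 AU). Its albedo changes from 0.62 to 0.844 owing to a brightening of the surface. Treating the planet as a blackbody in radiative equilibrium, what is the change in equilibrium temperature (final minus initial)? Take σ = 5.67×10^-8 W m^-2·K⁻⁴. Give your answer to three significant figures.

By the inverse-square law, S = 1361/12.0² = 9.451 W m^-2.
Before: T₁ = [9.451·0.38/(4σ)]^(1/4) = 63.08 K.
After:  T₂ = [9.451·0.156/(4σ)]^(1/4) = 50.49 K.
Change: 50.49 − 63.08 = -12.59 K.

-12.6 K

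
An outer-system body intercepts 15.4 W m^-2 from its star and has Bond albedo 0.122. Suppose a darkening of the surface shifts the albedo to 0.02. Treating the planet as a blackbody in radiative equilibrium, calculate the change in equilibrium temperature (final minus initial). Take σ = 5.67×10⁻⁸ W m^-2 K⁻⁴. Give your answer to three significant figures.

2.45 K

With α = 0.122, T₁ = 87.87 K.
After:  T₂ = [15.40·0.98/(4σ)]^(1/4) = 90.32 K.
Change: 90.32 − 87.87 = 2.448 K.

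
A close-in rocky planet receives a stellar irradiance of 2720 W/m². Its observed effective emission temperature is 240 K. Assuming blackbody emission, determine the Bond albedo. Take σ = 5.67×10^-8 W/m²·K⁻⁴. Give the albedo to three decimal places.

Energy balance: S(1−α)/4 = σT⁴, so 1−α = 4σT⁴/S.
4σT⁴ = 4·5.67×10⁻⁸·(240)⁴ = 752.5 W/m².
1−α = 752.5/2720 = 0.2766, so α = 0.7234.

0.723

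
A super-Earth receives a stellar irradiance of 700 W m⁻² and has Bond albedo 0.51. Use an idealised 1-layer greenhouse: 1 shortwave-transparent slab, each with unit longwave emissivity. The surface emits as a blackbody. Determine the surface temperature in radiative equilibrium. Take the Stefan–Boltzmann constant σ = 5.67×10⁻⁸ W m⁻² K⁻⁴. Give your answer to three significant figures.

235 K

The effective emission temperature is T_e = [S(1−α)/(4σ)]^¼ = 197.2 K.
For an N-layer opaque stack, T_s⁴ = (N+1)T_e⁴, hence T_s = (2)^(1/4)×197.2 K = 234.5 K.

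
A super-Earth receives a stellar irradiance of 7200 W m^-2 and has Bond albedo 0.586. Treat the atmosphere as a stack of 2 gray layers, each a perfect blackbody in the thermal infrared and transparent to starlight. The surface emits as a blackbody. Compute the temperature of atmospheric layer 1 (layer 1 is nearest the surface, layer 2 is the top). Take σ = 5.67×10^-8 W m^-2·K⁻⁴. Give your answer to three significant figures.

403 K

OLR = S(1−α)/4 = 745.2 W m^-2; the top layer radiates at T_e = 338.6 K.
In the N-layer model, layer k (counted from the surface) has T_k = (N+1−k)^(1/4)·T_e.
With k = 1: T_1 = (2+1−1)^¼·338.6 K = 402.7 K.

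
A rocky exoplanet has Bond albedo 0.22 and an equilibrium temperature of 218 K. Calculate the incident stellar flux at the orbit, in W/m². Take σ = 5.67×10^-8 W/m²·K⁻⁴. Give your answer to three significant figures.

657 W/m²

Invert the energy balance for S: S = 4σT⁴/(1−α).
The emitted flux is σT⁴ = 128.1 W/m².
So S = 4×128.1/(1−0.22) = 656.7 W/m².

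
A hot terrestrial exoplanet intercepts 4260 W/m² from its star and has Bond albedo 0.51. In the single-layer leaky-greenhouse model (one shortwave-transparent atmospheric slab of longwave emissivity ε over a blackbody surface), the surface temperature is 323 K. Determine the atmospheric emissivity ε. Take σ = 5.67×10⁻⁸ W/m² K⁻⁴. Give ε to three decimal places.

0.309

TOA balance gives T_e = 309.7 K.
Since (2−ε)/2 = (T_e/T_s)⁴ = 0.8456, ε = 0.3088.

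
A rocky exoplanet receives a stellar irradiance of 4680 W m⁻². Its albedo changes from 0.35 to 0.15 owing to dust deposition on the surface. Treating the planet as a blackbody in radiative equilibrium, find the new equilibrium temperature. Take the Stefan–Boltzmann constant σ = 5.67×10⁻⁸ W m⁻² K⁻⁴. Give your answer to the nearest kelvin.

New equilibrium: T₂ = [(1−0.15)·4680/(4σ)]^(1/4) = 363.9 K.

364 K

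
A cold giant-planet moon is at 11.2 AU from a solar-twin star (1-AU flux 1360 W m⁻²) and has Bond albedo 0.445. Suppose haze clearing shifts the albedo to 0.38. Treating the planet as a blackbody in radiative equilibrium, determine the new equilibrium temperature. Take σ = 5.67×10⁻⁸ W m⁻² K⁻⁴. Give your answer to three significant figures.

73.8 K

Flux at the orbit: S = 1360/(11.2)² = 10.84 W m⁻².
With the new albedo, S(1−α₂)/4 = 1.680 W m⁻², so T₂ = 73.78 K.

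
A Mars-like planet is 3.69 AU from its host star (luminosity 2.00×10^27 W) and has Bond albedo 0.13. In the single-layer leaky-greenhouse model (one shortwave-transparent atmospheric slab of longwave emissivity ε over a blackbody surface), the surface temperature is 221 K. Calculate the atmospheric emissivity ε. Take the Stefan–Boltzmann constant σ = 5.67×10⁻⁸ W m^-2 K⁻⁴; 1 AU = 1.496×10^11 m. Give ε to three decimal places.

0.320

d = 3.69 × 1.496×10^11 m = 5.520×10^11 m.
Spreading L over a sphere of radius d: S = 2.00×10^27/(4π·5.52×10^11²) = 522.3 W m^-2.
Effective temperature: T_e = [S(1−α)/(4σ)]^(1/4) = 211.6 K.
Since (2−ε)/2 = (T_e/T_s)⁴ = 0.8399, ε = 0.3203.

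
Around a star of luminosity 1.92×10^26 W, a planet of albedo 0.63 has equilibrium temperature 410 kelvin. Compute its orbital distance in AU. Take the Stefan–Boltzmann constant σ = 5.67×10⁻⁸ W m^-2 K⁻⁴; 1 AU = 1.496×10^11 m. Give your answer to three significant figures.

Energy balance gives S = 4σT⁴/(1−α) = 17320 W m^-2.
S = L/(4πd²) → d = √(L/4πS) = √(1.92×10^26/(4π·17320)) = 2.970×10^10 m = 0.1985 AU.

0.199 AU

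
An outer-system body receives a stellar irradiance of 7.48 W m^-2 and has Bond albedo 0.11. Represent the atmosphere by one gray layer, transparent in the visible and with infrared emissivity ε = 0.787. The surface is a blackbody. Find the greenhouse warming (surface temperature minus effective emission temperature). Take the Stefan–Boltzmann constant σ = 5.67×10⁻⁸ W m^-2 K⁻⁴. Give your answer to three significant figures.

Effective emission temperature (TOA balance): σT_e⁴ = S(1−α)/4 = 1.664 W m^-2 → T_e = 73.61 K.
The surface balance (absorbed SW + ε·downward IR = σT_s⁴) with T_a⁴ = T_s⁴/2 reduces to T_s = T_e·[2/(2−ε)]^¼ = 83.41 K.
T_s − T_e = 83.41 − 73.61 = 9.802 K.

9.80 K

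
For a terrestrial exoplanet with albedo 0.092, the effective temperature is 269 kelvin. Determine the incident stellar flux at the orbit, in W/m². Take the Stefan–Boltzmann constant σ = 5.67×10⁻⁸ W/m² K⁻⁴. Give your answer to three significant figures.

From S(1−α)/4 = σT⁴: S = 4σT⁴/(1−α).
σT⁴ = 5.67×10⁻⁸·(269)⁴ = 296.9 W/m².
So S = 4×296.9/(1−0.092) = 1308 W/m².

1310 W/m²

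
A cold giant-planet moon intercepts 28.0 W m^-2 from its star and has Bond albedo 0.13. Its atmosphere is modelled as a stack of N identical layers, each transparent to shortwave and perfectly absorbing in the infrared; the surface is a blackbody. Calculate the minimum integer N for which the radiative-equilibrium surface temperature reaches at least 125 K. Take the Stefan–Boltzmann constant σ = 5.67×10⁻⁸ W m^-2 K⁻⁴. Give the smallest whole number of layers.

Top-of-atmosphere balance: σT_e⁴ = S(1−α)/4 = 6.090 W m^-2 → T_e = 101.8 K.
Need (N+1)T_e⁴ ≥ T_s⁴, i.e. N+1 ≥ (125/101.8)⁴ = 2.273.
So N ≥ 1.273; the smallest integer is N = 2.

2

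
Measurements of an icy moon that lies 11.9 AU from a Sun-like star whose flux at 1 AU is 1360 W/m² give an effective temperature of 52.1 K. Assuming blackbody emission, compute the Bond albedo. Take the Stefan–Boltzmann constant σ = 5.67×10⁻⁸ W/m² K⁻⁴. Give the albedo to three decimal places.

0.826

By the inverse-square law, S = 1360/11.9² = 9.604 W/m².
Energy balance: S(1−α)/4 = σT⁴, so 1−α = 4σT⁴/S.
4σT⁴ = 4·5.67×10⁻⁸·(52.1)⁴ = 1.671 W/m².
1−α = 1.671/9.604 = 0.1740, so α = 0.8260.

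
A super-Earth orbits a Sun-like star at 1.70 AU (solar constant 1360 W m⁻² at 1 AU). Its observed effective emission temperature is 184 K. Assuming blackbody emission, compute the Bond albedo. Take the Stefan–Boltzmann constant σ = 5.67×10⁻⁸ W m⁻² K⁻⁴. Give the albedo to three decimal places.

0.448

Flux at the orbit: S = 1360/(1.70)² = 470.6 W m⁻².
Rearranging the radiative balance, α = 1 − 4σT⁴/S.
σT⁴ = 64.99 W m⁻², so 4σT⁴ = 260.0 W m⁻².
Hence α = 1 − 260.0/470.6 = 0.4476.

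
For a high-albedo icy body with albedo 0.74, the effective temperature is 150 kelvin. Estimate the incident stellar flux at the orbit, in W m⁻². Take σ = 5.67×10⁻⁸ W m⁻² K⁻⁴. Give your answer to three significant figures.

442 W m⁻²

From S(1−α)/4 = σT⁴: S = 4σT⁴/(1−α).
The emitted flux is σT⁴ = 28.70 W m⁻².
So S = 4×28.70/(1−0.74) = 441.6 W m⁻².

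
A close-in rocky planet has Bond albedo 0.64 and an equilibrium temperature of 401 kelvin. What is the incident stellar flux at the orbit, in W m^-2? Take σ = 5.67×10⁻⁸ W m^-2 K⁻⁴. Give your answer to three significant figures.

16300 W m^-2

From S(1−α)/4 = σT⁴: S = 4σT⁴/(1−α).
The emitted flux is σT⁴ = 1466 W m^-2.
S = 4·1466/0.36 = 16290 W m^-2.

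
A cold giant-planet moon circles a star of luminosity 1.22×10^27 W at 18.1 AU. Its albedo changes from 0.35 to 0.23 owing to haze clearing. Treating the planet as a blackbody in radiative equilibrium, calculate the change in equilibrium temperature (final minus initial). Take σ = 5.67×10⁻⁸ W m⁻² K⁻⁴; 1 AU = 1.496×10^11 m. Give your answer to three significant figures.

Orbital distance: d = 18.1 AU = 2.708×10^12 m.
Flux at the orbit: S = L/(4πd²) = 1.22×10^27/(4π·(2.71×10^12)²) = 13.24 W m⁻².
With α = 0.35, T₁ = 78.49 K.
After:  T₂ = [13.24·0.77/(4σ)]^(1/4) = 81.88 K.
ΔT = T₂ − T₁ = 3.396 K.

3.40 K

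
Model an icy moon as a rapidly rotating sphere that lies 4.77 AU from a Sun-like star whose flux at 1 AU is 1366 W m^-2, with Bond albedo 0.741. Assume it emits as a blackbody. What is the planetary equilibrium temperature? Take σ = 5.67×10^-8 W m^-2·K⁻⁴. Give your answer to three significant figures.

Irradiance scales as 1/d², so S = 1366 W m^-2 × (1/4.77)² = 60.04 W m^-2.
The planet absorbs (1−α)S over its disc πR² and re-emits over 4πR², so the mean absorbed flux is (1−0.741)·60.04/4 = 3.887 W m^-2.
Set σT⁴ = 3.887 → T = (3.887/σ)^(1/4) = 91.00 K.

91.0 K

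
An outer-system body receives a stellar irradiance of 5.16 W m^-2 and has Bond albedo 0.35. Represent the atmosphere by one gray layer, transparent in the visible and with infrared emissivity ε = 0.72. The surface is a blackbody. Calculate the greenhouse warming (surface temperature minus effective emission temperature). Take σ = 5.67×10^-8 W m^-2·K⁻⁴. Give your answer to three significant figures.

7.32 kelvin

Effective emission temperature (TOA balance): σT_e⁴ = S(1−α)/4 = 0.8385 W m^-2 → T_e = 62.01 K.
For a single slab of emissivity ε, T_s⁴ = 2T_e⁴/(2−ε); thus T_s = 62.01·(1.562)^(1/4) = 69.33 K.
T_s − T_e = 69.33 − 62.01 = 7.320 K.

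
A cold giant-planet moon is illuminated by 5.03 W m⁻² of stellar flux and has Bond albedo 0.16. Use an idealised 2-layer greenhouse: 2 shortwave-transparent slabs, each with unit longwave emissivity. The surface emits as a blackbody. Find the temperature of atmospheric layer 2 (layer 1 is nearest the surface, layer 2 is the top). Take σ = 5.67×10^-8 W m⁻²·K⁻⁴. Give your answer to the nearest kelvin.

Top-of-atmosphere balance: σT_e⁴ = S(1−α)/4 = 1.056 W m⁻² → T_e = 65.70 K.
In the N-layer model, layer k (counted from the surface) has T_k = (N+1−k)^(1/4)·T_e.
With k = 2: T_2 = (2+1−2)^¼·65.70 K = 65.70 K.

66 kelvin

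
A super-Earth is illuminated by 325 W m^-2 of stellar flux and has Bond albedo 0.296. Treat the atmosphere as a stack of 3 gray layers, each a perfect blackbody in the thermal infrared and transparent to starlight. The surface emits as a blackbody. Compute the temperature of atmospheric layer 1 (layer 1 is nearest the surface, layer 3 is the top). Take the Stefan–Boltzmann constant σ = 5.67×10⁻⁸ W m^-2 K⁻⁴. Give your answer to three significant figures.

The effective emission temperature is T_e = [S(1−α)/(4σ)]^¼ = 178.2 K.
Each opaque layer satisfies 2T_j⁴ = T_{j−1}⁴ + T_{j+1}⁴, giving T_k⁴ = (N+1−k)T_e⁴.
With k = 1: T_1 = (3+1−1)^¼·178.2 K = 234.5 K.

235 K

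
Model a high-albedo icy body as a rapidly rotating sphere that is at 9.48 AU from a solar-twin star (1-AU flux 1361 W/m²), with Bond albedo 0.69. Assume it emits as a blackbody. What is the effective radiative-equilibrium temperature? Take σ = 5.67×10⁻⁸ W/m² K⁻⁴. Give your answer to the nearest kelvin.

Flux at the orbit: S = 1361/(9.48)² = 15.14 W/m².
The planet absorbs (1−α)S over its disc πR² and re-emits over 4πR², so the mean absorbed flux is (1−0.69)·15.14/4 = 1.174 W/m².
In equilibrium σT⁴ equals this, so T = 67.45 K.

67 K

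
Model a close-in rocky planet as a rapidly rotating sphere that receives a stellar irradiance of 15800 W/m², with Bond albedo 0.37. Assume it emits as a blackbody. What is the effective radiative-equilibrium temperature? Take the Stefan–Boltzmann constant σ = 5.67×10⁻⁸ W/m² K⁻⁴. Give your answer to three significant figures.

458 kelvin

Absorbed flux (global mean): S(1−α)/4 = 15800·0.63/4 = 2488 W/m².
Balancing against σT⁴: T = (2488/5.67×10⁻⁸)^(1/4) = 457.7 K.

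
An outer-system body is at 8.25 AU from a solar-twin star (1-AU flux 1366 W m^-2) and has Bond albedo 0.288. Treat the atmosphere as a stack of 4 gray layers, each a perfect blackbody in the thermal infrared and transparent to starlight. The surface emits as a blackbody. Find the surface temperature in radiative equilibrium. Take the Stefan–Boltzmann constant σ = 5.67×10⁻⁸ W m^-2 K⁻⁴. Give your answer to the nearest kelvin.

133 K

Irradiance scales as 1/d², so S = 1366 W m^-2 × (1/8.25)² = 20.07 W m^-2.
OLR = S(1−α)/4 = 3.572 W m^-2; the top layer radiates at T_e = 89.09 K.
For an N-layer opaque stack, T_s⁴ = (N+1)T_e⁴, hence T_s = (5)^(1/4)×89.09 K = 133.2 K.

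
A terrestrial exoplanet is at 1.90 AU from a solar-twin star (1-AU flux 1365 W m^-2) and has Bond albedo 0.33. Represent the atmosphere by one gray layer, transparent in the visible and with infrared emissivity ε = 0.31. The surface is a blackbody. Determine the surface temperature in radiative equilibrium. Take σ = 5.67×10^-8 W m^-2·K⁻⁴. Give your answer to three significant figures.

Flux at the orbit: S = 1365/(1.90)² = 378.1 W m^-2.
Effective emission temperature (TOA balance): σT_e⁴ = S(1−α)/4 = 63.33 W m^-2 → T_e = 182.8 K.
The surface balance (absorbed SW + ε·downward IR = σT_s⁴) with T_a⁴ = T_s⁴/2 reduces to T_s = T_e·[2/(2−ε)]^¼ = 190.7 K.

191 K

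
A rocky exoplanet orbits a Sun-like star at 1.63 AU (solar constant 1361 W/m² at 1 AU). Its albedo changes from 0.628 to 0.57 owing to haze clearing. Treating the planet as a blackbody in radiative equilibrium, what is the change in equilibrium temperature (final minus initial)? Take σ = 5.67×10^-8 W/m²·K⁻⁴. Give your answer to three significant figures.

Flux at the orbit: S = 1361/(1.63)² = 512.3 W/m².
Initial: T₁ = [S(1−0.628)/(4σ)]^(1/4) = 170.3 K.
After:  T₂ = [512.3·0.43/(4σ)]^(1/4) = 176.5 K.
ΔT = T₂ − T₁ = 6.280 K.

6.28 K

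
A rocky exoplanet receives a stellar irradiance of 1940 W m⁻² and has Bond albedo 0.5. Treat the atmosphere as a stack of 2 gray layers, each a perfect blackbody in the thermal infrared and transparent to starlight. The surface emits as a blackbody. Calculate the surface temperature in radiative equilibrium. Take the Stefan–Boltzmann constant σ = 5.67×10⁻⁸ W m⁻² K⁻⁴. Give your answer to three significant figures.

OLR = S(1−α)/4 = 242.5 W m⁻²; the top layer radiates at T_e = 255.7 K.
Layer-by-layer balance gives σT_s⁴ = (N+1)σT_e⁴, so T_s = 3^¼·255.7 = 336.6 K.

337 K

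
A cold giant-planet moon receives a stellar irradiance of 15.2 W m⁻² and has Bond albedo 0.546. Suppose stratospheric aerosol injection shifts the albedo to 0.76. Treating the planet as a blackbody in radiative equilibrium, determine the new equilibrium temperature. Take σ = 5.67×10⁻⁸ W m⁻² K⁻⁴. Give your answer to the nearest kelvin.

63 K

With the new albedo, S(1−α₂)/4 = 0.9120 W m⁻², so T₂ = 63.33 K.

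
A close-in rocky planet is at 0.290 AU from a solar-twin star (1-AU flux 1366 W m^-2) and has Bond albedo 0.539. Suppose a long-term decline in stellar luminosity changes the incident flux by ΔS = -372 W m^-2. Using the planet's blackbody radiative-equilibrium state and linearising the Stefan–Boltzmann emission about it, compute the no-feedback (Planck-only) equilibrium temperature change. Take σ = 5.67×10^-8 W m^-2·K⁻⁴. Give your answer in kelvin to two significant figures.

Irradiance scales as 1/d², so S = 1366 W m^-2 × (1/0.290)² = 16240 W m^-2.
Unperturbed T_e = [16240·(1−0.539)/(4σ)]^¼ = 426.3 K.
ΔF = Δ[S(1−α)]/4 = (1−0.539)·-372/4 = -42.87 W m^-2.
Planck response: λ_P = 4σT_e³ = 4·5.67×10⁻⁸·(426.3)³ = 17.57 W m^-2/K.
ΔT₀ = ΔF/λ_P = -42.87/17.57 = -2.44 K.

-2.4 K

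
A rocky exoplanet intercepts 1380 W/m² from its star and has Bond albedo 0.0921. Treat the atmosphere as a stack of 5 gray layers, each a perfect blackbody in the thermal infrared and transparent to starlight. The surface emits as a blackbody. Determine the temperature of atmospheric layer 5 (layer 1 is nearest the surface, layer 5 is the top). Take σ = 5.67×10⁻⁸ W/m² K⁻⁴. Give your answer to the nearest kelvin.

OLR = S(1−α)/4 = 313.2 W/m²; the top layer radiates at T_e = 272.6 K.
The net upward flux σT_e⁴ is constant between every pair of levels, so T_k⁴ = (N+1−k)T_e⁴.
With k = 5: T_5 = (5+1−5)^¼·272.6 K = 272.6 K.

273 kelvin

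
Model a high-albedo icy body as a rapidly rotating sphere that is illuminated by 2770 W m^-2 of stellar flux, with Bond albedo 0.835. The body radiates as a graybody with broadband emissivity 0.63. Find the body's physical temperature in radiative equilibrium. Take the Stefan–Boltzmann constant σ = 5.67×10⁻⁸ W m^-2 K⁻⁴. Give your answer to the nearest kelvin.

238 K

The planet absorbs (1−α)S over its disc πR² and re-emits over 4πR², so the mean absorbed flux is (1−0.835)·2770/4 = 114.3 W m^-2.
Radiative balance εσT⁴ = 114.3 gives T = [114.3/(0.63·σ)]^(1/4) = 237.8 K.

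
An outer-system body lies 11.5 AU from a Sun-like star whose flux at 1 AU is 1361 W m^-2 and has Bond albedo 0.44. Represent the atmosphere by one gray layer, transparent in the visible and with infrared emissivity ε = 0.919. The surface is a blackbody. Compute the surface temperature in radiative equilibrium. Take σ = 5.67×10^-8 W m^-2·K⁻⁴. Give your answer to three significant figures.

82.8 K

Flux at the orbit: S = 1361/(11.5)² = 10.29 W m^-2.
The planet radiates to space at T_e = [S(1−α)/(4σ)]^(1/4) = 71.00 K.
For a single slab of emissivity ε, T_s⁴ = 2T_e⁴/(2−ε); thus T_s = 71.00·(1.85)^(1/4) = 82.80 K.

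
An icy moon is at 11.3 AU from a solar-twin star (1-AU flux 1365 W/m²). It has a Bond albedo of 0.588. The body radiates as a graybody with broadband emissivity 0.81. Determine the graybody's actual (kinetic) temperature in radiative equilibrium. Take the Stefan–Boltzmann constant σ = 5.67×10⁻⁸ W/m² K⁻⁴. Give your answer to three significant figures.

Flux at the orbit: S = 1365/(11.3)² = 10.69 W/m².
Averaging over the sphere, the absorbed flux is S(1−α)/4 = 1.101 W/m².
Radiative balance εσT⁴ = 1.101 gives T = [1.101/(0.81·σ)]^(1/4) = 69.97 K.

70.0 K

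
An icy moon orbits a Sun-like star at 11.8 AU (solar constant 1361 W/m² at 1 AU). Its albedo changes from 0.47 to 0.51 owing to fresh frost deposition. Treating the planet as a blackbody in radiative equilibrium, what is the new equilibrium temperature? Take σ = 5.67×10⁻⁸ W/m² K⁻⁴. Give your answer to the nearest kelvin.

68 K

Irradiance scales as 1/d², so S = 1361 W/m² × (1/11.8)² = 9.774 W/m².
With the new albedo, S(1−α₂)/4 = 1.197 W/m², so T₂ = 67.79 K.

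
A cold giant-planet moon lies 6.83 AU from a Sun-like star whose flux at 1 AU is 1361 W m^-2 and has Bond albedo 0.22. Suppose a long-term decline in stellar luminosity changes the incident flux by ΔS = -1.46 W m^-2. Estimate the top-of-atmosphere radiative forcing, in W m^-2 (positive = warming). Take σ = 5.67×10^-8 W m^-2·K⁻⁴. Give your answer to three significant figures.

-0.285 W m^-2

Flux at the orbit: S = 1361/(6.83)² = 29.18 W m^-2.
Only a fraction (1−α) is absorbed and it's spread over 4πR², so ΔF = (1−α)ΔS/4 = -0.2847 W m^-2.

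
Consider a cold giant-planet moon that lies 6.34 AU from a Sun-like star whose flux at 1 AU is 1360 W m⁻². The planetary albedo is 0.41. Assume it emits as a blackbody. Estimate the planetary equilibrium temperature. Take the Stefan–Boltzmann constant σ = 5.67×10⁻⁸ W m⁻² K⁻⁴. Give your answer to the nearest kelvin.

By the inverse-square law, S = 1360/6.34² = 33.83 W m⁻².
Absorbed flux (global mean): S(1−α)/4 = 33.83·0.59/4 = 4.991 W m⁻².
Balancing against σT⁴: T = (4.991/5.67×10⁻⁸)^(1/4) = 96.86 K.

97 K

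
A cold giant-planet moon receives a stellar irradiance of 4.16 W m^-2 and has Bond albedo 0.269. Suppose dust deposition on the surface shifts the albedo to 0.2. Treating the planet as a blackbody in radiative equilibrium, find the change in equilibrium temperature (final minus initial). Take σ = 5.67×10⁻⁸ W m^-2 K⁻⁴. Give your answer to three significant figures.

1.38 kelvin

Before: T₁ = [4.160·0.731/(4σ)]^(1/4) = 60.51 K.
After:  T₂ = [4.160·0.8/(4σ)]^(1/4) = 61.89 K.
ΔT = T₂ − T₁ = 1.380 K.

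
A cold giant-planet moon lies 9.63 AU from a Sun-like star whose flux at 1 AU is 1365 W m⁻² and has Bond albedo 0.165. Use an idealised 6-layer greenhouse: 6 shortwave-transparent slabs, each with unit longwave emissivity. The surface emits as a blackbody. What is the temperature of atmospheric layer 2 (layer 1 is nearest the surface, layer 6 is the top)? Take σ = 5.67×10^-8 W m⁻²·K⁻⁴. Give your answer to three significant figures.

128 K

Irradiance scales as 1/d², so S = 1365 W m⁻² × (1/9.63)² = 14.72 W m⁻².
The effective emission temperature is T_e = [S(1−α)/(4σ)]^¼ = 85.80 K.
In the N-layer model, layer k (counted from the surface) has T_k = (N+1−k)^(1/4)·T_e.
With k = 2: T_2 = (6+1−2)^¼·85.80 K = 128.3 K.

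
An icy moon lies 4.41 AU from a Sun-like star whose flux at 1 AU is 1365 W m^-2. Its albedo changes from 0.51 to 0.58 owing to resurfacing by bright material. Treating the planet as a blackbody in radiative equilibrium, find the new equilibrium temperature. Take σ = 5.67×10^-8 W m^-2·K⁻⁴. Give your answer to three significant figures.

By the inverse-square law, S = 1365/4.41² = 70.19 W m^-2.
T₂ = [S(1−α₂)/(4σ)]^(1/4) = [70.19·0.42/(4σ)]^(1/4) = 106.8 K.

107 kelvin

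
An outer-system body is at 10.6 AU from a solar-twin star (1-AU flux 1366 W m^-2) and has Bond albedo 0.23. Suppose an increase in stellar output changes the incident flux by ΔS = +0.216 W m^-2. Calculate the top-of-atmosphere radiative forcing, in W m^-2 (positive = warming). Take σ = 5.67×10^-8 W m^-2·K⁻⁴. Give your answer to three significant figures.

Flux at the orbit: S = 1366/(10.6)² = 12.16 W m^-2.
Only a fraction (1−α) is absorbed and it's spread over 4πR², so ΔF = (1−α)ΔS/4 = 0.04158 W m^-2.

0.0416 W m^-2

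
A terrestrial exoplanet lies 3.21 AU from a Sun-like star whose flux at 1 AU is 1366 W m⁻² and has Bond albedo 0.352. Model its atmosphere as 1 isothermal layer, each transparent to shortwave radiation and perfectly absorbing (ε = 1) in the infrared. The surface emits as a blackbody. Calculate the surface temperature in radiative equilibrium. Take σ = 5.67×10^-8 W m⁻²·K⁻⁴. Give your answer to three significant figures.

Irradiance scales as 1/d², so S = 1366 W m⁻² × (1/3.21)² = 132.6 W m⁻².
The effective emission temperature is T_e = [S(1−α)/(4σ)]^¼ = 139.5 K.
For an N-layer opaque stack, T_s⁴ = (N+1)T_e⁴, hence T_s = (2)^(1/4)×139.5 K = 165.9 K.

166 kelvin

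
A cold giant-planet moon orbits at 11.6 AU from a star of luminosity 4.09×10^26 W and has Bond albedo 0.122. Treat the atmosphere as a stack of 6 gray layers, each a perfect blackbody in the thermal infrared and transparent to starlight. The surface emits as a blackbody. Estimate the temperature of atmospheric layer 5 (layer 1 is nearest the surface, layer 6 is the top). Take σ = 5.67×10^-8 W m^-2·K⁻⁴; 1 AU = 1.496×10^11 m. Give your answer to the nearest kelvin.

d = 11.6 × 1.496×10^11 m = 1.735×10^12 m.
Flux at the orbit: S = L/(4πd²) = 4.09×10^26/(4π·(1.74×10^12)²) = 10.81 W m^-2.
The effective emission temperature is T_e = [S(1−α)/(4σ)]^¼ = 80.43 K.
Each opaque layer satisfies 2T_j⁴ = T_{j−1}⁴ + T_{j+1}⁴, giving T_k⁴ = (N+1−k)T_e⁴.
T_5 = (2)^(1/4)·80.43 = 95.64 K.

96 K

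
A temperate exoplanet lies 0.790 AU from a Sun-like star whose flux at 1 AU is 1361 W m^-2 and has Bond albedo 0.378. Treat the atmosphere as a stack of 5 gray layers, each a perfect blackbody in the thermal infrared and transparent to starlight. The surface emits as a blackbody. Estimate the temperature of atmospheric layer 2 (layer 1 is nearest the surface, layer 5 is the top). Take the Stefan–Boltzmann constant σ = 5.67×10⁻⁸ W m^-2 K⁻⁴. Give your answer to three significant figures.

393 kelvin

By the inverse-square law, S = 1361/0.790² = 2181 W m^-2.
OLR = S(1−α)/4 = 339.1 W m^-2; the top layer radiates at T_e = 278.1 K.
The net upward flux σT_e⁴ is constant between every pair of levels, so T_k⁴ = (N+1−k)T_e⁴.
With k = 2: T_2 = (5+1−2)^¼·278.1 K = 393.3 K.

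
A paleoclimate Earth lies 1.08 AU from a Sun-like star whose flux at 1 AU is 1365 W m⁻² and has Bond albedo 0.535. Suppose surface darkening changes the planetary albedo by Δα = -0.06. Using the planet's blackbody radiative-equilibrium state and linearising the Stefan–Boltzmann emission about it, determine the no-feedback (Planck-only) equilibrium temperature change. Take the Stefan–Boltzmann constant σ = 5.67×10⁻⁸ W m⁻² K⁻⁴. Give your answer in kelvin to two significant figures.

7.1 K

By the inverse-square law, S = 1365/1.08² = 1170 W m⁻².
The baseline emission temperature is T_e = 221.3 K.
TOA radiative forcing: ΔF = −S·Δα/4 = −1170·(-0.06)/4 = 17.55 W m⁻².
Linearising σT⁴ gives d(σT⁴)/dT = 4σT_e³ = 2.459 W m⁻² per K.
Hence the no-feedback warming is ΔF/(4σT_e³) = 7.14 K.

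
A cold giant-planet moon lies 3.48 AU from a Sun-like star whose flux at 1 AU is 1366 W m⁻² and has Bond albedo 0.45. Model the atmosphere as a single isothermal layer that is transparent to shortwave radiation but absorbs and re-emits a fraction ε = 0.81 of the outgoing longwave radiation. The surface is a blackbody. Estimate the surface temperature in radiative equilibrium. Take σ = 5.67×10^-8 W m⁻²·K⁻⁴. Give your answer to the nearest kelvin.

Irradiance scales as 1/d², so S = 1366 W m⁻² × (1/3.48)² = 112.8 W m⁻².
The planet radiates to space at T_e = [S(1−α)/(4σ)]^(1/4) = 128.6 K.
For a single slab of emissivity ε, T_s⁴ = 2T_e⁴/(2−ε); thus T_s = 128.6·(1.681)^(1/4) = 146.4 K.

146 kelvin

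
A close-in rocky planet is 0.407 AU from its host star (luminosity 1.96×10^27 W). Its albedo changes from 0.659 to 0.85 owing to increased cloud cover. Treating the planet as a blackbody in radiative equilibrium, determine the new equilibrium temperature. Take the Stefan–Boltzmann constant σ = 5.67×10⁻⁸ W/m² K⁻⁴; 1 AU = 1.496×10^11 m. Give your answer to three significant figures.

408 K

Orbital distance: d = 0.407 AU = 6.089×10^10 m.
S = L/(4πd²) = 42070 W/m².
T₂ = [S(1−α₂)/(4σ)]^(1/4) = [42070·0.15/(4σ)]^(1/4) = 408.4 K.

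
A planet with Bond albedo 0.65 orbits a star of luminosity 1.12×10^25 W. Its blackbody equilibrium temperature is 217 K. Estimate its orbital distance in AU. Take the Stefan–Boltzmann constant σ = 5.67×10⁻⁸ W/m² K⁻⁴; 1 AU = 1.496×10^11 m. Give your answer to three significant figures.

The flux needed for this T is 4σT⁴/(1−0.65) = 1437 W/m².
From L = 4πd²S, d = √(1.12×10^25/(4π·1437)) = 2.491×10^10 m = 0.1665 AU.

0.166 AU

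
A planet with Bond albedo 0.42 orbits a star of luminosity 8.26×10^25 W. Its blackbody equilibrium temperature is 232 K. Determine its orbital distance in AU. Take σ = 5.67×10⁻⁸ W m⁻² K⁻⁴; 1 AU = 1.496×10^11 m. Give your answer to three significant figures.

Energy balance gives S = 4σT⁴/(1−α) = 1133 W m⁻².
S = L/(4πd²) → d = √(L/4πS) = √(8.26×10^25/(4π·1133)) = 7.617×10^10 m = 0.5092 AU.

0.509 AU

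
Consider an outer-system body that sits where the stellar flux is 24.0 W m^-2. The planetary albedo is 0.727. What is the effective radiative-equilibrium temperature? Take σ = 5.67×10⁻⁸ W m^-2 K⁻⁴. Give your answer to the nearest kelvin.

73 K

Absorbed flux (global mean): S(1−α)/4 = 24.00·0.273/4 = 1.638 W m^-2.
Set σT⁴ = 1.638 → T = (1.638/σ)^(1/4) = 73.31 K.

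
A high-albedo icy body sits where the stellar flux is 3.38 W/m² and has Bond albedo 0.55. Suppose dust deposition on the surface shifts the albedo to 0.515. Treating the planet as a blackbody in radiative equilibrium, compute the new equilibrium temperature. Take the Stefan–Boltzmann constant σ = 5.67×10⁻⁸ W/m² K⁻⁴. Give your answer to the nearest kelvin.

52 K

New equilibrium: T₂ = [(1−0.515)·3.380/(4σ)]^(1/4) = 51.85 K.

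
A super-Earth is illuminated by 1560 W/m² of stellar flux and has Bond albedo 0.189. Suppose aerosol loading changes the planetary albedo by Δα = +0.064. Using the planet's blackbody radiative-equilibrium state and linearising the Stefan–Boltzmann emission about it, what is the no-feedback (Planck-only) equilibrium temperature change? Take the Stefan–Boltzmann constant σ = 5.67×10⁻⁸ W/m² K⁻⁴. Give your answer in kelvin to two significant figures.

Unperturbed T_e = [1560·(1−0.189)/(4σ)]^¼ = 273.3 K.
The change in absorbed flux is Δ[S(1−α)/4] = −SΔα/4 = -24.96 W/m².
Linearising σT⁴ gives d(σT⁴)/dT = 4σT_e³ = 4.629 W/m² per K.
Hence the no-feedback warming is ΔF/(4σT_e³) = -5.39 K.

-5.4 kelvin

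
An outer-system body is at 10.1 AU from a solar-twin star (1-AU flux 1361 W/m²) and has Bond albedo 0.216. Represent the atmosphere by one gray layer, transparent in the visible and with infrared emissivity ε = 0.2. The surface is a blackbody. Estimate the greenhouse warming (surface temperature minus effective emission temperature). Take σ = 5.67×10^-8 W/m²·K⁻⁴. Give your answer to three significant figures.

Flux at the orbit: S = 1361/(10.1)² = 13.34 W/m².
The planet radiates to space at T_e = [S(1−α)/(4σ)]^(1/4) = 82.41 K.
The surface balance (absorbed SW + ε·downward IR = σT_s⁴) with T_a⁴ = T_s⁴/2 reduces to T_s = T_e·[2/(2−ε)]^¼ = 84.61 K.
The atmosphere warms the surface by 2.199 K.

2.20 K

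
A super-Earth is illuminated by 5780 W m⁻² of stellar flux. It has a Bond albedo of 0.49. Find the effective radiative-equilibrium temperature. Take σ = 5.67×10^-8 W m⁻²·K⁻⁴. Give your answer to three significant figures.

The planet absorbs (1−α)S over its disc πR² and re-emits over 4πR², so the mean absorbed flux is (1−0.49)·5780/4 = 737.0 W m⁻².
Set σT⁴ = 737.0 → T = (737.0/σ)^(1/4) = 337.6 K.

338 K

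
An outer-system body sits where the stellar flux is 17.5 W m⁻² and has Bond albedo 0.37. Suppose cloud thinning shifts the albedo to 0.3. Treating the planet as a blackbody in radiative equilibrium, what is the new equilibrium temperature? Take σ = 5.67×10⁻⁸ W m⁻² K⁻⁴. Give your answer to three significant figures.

85.7 K

New equilibrium: T₂ = [(1−0.3)·17.50/(4σ)]^(1/4) = 85.73 K.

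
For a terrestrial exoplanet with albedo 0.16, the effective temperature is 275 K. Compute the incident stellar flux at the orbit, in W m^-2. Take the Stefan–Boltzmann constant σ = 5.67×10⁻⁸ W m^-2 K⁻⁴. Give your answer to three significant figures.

Invert the energy balance for S: S = 4σT⁴/(1−α).
σT⁴ = 5.67×10⁻⁸·(275)⁴ = 324.3 W m^-2.
S = 4·324.3/0.84 = 1544 W m^-2.

1540 W m^-2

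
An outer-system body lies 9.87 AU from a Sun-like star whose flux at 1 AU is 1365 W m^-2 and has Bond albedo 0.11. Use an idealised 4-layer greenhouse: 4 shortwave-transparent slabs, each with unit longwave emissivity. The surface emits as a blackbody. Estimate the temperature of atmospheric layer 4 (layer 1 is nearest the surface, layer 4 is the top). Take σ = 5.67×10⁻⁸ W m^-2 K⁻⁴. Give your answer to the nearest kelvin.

Irradiance scales as 1/d², so S = 1365 W m^-2 × (1/9.87)² = 14.01 W m^-2.
OLR = S(1−α)/4 = 3.118 W m^-2; the top layer radiates at T_e = 86.11 K.
The net upward flux σT_e⁴ is constant between every pair of levels, so T_k⁴ = (N+1−k)T_e⁴.
T_4 = (1)^(1/4)·86.11 = 86.11 K.

86 kelvin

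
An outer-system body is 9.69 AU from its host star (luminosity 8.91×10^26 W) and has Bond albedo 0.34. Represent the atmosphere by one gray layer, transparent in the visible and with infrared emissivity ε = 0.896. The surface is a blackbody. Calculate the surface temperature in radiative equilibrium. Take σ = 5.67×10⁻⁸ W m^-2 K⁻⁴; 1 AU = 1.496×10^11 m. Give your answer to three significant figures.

d = 9.69 × 1.496×10^11 m = 1.450×10^12 m.
Spreading L over a sphere of radius d: S = 8.91×10^26/(4π·1.45×10^12²) = 33.74 W m^-2.
The planet radiates to space at T_e = [S(1−α)/(4σ)]^(1/4) = 99.54 K.
Surface balance with a leaky layer gives σT_s⁴ = σT_e⁴·2/(2−ε), so T_s = T_e·[2/(2−0.896)]^(1/4) = 115.5 K.

115 kelvin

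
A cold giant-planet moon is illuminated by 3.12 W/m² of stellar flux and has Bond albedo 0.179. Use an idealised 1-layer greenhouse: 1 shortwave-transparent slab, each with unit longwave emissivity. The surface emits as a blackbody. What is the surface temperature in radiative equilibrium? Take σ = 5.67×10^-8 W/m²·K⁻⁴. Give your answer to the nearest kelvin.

The effective emission temperature is T_e = [S(1−α)/(4σ)]^¼ = 57.97 K.
Layer-by-layer balance gives σT_s⁴ = (N+1)σT_e⁴, so T_s = 2^¼·57.97 = 68.94 K.

69 K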